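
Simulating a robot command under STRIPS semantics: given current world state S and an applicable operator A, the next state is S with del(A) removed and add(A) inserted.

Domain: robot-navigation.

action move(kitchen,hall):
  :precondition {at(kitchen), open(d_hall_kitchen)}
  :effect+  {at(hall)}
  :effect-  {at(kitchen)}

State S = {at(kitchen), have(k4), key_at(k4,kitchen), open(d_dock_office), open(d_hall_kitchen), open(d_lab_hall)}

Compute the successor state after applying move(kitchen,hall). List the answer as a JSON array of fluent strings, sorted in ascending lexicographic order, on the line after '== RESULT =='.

Progress:
  pre ⊆ S: {at(kitchen), open(d_hall_kitchen)} ⊆ S  — applicable
  S \ del = {have(k4), key_at(k4,kitchen), open(d_dock_office), open(d_hall_kitchen), open(d_lab_hall)}
  ∪ add   = {at(hall), have(k4), key_at(k4,kitchen), open(d_dock_office), open(d_hall_kitchen), open(d_lab_hall)}

== RESULT ==
["at(hall)", "have(k4)", "key_at(k4,kitchen)", "open(d_dock_office)", "open(d_hall_kitchen)", "open(d_lab_hall)"]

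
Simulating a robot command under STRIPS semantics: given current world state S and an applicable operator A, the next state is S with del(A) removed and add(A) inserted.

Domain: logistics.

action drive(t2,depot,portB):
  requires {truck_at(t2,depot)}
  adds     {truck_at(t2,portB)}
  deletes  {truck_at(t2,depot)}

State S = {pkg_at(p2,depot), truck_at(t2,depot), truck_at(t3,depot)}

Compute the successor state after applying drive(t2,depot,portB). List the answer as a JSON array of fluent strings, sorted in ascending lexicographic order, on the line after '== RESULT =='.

Compute (S \ del) ∪ add:
  pre ⊆ S: {truck_at(t2,depot)} ⊆ S  — applicable
  S \ del = {pkg_at(p2,depot), truck_at(t3,depot)}
  ∪ add   = {pkg_at(p2,depot), truck_at(t2,portB), truck_at(t3,depot)}

== RESULT ==
["pkg_at(p2,depot)", "truck_at(t2,portB)", "truck_at(t3,depot)"]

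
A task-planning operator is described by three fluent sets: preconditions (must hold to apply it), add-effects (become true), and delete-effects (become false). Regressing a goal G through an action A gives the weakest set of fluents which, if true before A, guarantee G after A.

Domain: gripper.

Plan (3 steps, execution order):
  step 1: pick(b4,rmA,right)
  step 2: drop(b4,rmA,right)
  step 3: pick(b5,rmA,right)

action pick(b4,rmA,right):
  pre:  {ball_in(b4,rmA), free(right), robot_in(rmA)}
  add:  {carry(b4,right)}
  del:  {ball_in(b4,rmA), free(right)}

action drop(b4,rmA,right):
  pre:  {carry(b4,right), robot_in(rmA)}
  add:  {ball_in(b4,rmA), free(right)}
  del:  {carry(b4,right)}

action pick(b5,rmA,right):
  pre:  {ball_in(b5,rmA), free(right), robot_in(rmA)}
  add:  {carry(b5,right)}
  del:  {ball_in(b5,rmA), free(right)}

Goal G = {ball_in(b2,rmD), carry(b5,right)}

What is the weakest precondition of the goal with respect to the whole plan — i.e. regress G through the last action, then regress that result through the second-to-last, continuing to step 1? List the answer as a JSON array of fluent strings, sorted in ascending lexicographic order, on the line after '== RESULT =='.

Work backward from the goal:
  through step 3 (pick(b5,rmA,right)): drop {carry(b5,right)}, keep {ball_in(b2,rmD)}, require {ball_in(b5,rmA), free(right), robot_in(rmA)}
    → {ball_in(b2,rmD), ball_in(b5,rmA), free(right), robot_in(rmA)}
  through step 2 (drop(b4,rmA,right)): drop {free(right)}, keep {ball_in(b2,rmD), ball_in(b5,rmA), robot_in(rmA)}, require {carry(b4,right), robot_in(rmA)}
    → {ball_in(b2,rmD), ball_in(b5,rmA), carry(b4,right), robot_in(rmA)}
  through step 1 (pick(b4,rmA,right)): drop {carry(b4,right)}, keep {ball_in(b2,rmD), ball_in(b5,rmA), robot_in(rmA)}, require {ball_in(b4,rmA), free(right), robot_in(rmA)}
    → {ball_in(b2,rmD), ball_in(b4,rmA), ball_in(b5,rmA), free(right), robot_in(rmA)}

== RESULT ==
["ball_in(b2,rmD)", "ball_in(b4,rmA)", "ball_in(b5,rmA)", "free(right)", "robot_in(rmA)"]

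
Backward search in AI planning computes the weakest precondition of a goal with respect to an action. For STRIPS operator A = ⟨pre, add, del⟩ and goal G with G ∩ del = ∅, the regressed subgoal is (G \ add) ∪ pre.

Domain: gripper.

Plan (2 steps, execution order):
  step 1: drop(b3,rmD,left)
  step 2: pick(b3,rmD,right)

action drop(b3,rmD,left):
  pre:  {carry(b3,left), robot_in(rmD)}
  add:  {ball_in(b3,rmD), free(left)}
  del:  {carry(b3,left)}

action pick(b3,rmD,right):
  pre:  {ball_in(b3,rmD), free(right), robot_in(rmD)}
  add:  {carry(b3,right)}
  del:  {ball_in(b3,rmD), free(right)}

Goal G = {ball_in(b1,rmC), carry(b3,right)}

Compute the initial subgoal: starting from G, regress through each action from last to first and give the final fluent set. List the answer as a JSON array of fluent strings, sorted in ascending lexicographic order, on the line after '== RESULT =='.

Work backward from the goal:
  through step 2 (pick(b3,rmD,right)): drop {carry(b3,right)}, keep {ball_in(b1,rmC)}, require {ball_in(b3,rmD), free(right), robot_in(rmD)}
    → {ball_in(b1,rmC), ball_in(b3,rmD), free(right), robot_in(rmD)}
  through step 1 (drop(b3,rmD,left)): drop {ball_in(b3,rmD)}, keep {ball_in(b1,rmC), free(right), robot_in(rmD)}, require {carry(b3,left), robot_in(rmD)}
    → {ball_in(b1,rmC), carry(b3,left), free(right), robot_in(rmD)}

== RESULT ==
["ball_in(b1,rmC)", "carry(b3,left)", "free(right)", "robot_in(rmD)"]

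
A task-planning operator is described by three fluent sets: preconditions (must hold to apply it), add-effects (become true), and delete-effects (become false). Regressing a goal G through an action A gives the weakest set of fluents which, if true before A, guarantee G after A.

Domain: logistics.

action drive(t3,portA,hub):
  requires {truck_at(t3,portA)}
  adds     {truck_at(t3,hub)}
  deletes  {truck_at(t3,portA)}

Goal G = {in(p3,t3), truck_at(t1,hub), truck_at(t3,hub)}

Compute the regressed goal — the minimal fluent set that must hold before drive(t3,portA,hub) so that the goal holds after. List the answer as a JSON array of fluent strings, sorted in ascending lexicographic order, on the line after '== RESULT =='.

Regress:
  G ∩ del = {}  (empty — regression defined)
  G \ add = {in(p3,t3), truck_at(t1,hub), truck_at(t3,hub)} \ {truck_at(t3,hub)} = {in(p3,t3), truck_at(t1,hub)}
  ∪ pre   = {in(p3,t3), truck_at(t1,hub)} ∪ {truck_at(t3,portA)}
          = {in(p3,t3), truck_at(t1,hub), truck_at(t3,portA)}

== RESULT ==
["in(p3,t3)", "truck_at(t1,hub)", "truck_at(t3,portA)"]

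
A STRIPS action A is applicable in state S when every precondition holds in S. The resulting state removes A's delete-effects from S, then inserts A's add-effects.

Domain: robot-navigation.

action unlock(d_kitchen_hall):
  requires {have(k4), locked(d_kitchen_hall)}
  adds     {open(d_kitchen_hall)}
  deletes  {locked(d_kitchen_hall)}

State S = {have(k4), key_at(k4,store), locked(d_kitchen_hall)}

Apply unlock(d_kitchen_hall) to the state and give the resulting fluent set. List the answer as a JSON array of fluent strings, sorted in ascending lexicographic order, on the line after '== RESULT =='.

Compute (S \ del) ∪ add:
  pre ⊆ S: {have(k4), locked(d_kitchen_hall)} ⊆ S  — applicable
  S \ del = {have(k4), key_at(k4,store)}
  ∪ add   = {have(k4), key_at(k4,store), open(d_kitchen_hall)}

== RESULT ==
["have(k4)", "key_at(k4,store)", "open(d_kitchen_hall)"]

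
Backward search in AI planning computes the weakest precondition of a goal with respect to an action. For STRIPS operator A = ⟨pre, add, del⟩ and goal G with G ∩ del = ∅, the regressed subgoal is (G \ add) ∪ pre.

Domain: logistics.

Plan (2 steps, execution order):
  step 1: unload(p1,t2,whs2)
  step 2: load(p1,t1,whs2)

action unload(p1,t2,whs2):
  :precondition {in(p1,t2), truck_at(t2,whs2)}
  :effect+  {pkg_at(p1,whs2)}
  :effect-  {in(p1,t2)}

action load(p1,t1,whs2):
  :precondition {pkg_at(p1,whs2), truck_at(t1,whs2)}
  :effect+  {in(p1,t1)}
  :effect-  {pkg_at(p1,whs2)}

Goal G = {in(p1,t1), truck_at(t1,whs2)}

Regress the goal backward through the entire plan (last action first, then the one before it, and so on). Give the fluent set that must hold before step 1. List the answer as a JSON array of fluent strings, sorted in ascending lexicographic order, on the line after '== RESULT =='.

Work backward from the goal:
  through step 2 (load(p1,t1,whs2)): drop {in(p1,t1)}, keep {truck_at(t1,whs2)}, require {pkg_at(p1,whs2), truck_at(t1,whs2)}
    → {pkg_at(p1,whs2), truck_at(t1,whs2)}
  through step 1 (unload(p1,t2,whs2)): drop {pkg_at(p1,whs2)}, keep {truck_at(t1,whs2)}, require {in(p1,t2), truck_at(t2,whs2)}
    → {in(p1,t2), truck_at(t1,whs2), truck_at(t2,whs2)}

== RESULT ==
["in(p1,t2)", "truck_at(t1,whs2)", "truck_at(t2,whs2)"]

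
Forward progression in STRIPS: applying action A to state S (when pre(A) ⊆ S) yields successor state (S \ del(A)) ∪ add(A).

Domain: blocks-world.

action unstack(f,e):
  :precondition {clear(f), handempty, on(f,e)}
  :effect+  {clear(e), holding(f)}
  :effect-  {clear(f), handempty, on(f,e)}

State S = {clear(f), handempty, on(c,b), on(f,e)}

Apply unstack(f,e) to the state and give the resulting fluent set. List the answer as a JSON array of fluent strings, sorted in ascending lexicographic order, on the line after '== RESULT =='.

Compute (S \ del) ∪ add:
  pre ⊆ S: {clear(f), handempty, on(f,e)} ⊆ S  — applicable
  S \ del = {on(c,b)}
  ∪ add   = {clear(e), holding(f), on(c,b)}

== RESULT ==
["clear(e)", "holding(f)", "on(c,b)"]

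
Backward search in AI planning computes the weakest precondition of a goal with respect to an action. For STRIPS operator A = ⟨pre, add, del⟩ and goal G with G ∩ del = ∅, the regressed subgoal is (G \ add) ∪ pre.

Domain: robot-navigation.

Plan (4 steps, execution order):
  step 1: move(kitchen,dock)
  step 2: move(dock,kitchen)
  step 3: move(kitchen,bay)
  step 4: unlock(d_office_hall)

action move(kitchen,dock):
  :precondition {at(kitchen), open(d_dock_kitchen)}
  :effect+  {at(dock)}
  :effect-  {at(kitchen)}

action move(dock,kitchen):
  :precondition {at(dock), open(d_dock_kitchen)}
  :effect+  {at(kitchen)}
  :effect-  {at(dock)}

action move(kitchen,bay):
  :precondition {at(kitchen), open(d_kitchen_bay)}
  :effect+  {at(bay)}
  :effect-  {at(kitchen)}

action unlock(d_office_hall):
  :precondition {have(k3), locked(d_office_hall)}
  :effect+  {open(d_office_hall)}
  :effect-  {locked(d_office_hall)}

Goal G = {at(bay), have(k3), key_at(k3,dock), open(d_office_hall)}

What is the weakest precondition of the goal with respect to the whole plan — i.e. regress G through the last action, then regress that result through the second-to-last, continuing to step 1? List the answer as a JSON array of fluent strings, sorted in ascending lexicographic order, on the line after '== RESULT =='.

Work backward from the goal:
  through step 4 (unlock(d_office_hall)): drop {open(d_office_hall)}, keep {at(bay), have(k3), key_at(k3,dock)}, require {have(k3), locked(d_office_hall)}
    → {at(bay), have(k3), key_at(k3,dock), locked(d_office_hall)}
  through step 3 (move(kitchen,bay)): drop {at(bay)}, keep {have(k3), key_at(k3,dock), locked(d_office_hall)}, require {at(kitchen), open(d_kitchen_bay)}
    → {at(kitchen), have(k3), key_at(k3,dock), locked(d_office_hall), open(d_kitchen_bay)}
  through step 2 (move(dock,kitchen)): drop {at(kitchen)}, keep {have(k3), key_at(k3,dock), locked(d_office_hall), open(d_kitchen_bay)}, require {at(dock), open(d_dock_kitchen)}
    → {at(dock), have(k3), key_at(k3,dock), locked(d_office_hall), open(d_dock_kitchen), open(d_kitchen_bay)}
  through step 1 (move(kitchen,dock)): drop {at(dock)}, keep {have(k3), key_at(k3,dock), locked(d_office_hall), open(d_dock_kitchen), open(d_kitchen_bay)}, require {at(kitchen), open(d_dock_kitchen)}
    → {at(kitchen), have(k3), key_at(k3,dock), locked(d_office_hall), open(d_dock_kitchen), open(d_kitchen_bay)}

== RESULT ==
["at(kitchen)", "have(k3)", "key_at(k3,dock)", "locked(d_office_hall)", "open(d_dock_kitchen)", "open(d_kitchen_bay)"]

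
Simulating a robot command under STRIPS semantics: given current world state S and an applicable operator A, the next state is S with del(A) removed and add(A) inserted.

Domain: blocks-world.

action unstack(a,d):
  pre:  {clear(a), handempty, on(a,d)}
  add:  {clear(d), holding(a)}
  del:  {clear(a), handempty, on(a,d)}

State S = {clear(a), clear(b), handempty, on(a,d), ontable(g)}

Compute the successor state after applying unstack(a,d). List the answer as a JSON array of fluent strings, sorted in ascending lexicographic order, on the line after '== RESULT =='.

Progress:
  pre ⊆ S: {clear(a), handempty, on(a,d)} ⊆ S  — applicable
  S \ del = {clear(b), ontable(g)}
  ∪ add   = {clear(b), clear(d), holding(a), ontable(g)}

== RESULT ==
["clear(b)", "clear(d)", "holding(a)", "ontable(g)"]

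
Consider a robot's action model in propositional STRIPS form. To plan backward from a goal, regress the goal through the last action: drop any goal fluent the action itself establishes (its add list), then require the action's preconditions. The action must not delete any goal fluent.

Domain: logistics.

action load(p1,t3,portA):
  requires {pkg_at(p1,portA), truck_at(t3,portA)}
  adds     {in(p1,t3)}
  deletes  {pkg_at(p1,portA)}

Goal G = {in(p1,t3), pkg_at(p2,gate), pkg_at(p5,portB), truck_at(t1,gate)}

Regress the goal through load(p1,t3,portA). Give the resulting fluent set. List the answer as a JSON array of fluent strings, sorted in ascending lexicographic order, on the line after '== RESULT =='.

Compute (G \ add) ∪ pre:
  G ∩ del = {}  (empty — regression defined)
  G \ add = {in(p1,t3), pkg_at(p2,gate), pkg_at(p5,portB), truck_at(t1,gate)} \ {in(p1,t3)} = {pkg_at(p2,gate), pkg_at(p5,portB), truck_at(t1,gate)}
  ∪ pre   = {pkg_at(p2,gate), pkg_at(p5,portB), truck_at(t1,gate)} ∪ {pkg_at(p1,portA), truck_at(t3,portA)}
          = {pkg_at(p1,portA), pkg_at(p2,gate), pkg_at(p5,portB), truck_at(t1,gate), truck_at(t3,portA)}

== RESULT ==
["pkg_at(p1,portA)", "pkg_at(p2,gate)", "pkg_at(p5,portB)", "truck_at(t1,gate)", "truck_at(t3,portA)"]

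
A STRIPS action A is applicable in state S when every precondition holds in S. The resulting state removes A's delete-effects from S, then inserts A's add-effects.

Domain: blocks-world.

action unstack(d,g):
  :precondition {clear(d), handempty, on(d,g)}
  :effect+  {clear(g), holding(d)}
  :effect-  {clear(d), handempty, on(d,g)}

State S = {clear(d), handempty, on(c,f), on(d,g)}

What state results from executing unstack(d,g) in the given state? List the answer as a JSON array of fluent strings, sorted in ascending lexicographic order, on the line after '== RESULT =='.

Progress:
  pre ⊆ S: {clear(d), handempty, on(d,g)} ⊆ S  — applicable
  S \ del = {on(c,f)}
  ∪ add   = {clear(g), holding(d), on(c,f)}

== RESULT ==
["clear(g)", "holding(d)", "on(c,f)"]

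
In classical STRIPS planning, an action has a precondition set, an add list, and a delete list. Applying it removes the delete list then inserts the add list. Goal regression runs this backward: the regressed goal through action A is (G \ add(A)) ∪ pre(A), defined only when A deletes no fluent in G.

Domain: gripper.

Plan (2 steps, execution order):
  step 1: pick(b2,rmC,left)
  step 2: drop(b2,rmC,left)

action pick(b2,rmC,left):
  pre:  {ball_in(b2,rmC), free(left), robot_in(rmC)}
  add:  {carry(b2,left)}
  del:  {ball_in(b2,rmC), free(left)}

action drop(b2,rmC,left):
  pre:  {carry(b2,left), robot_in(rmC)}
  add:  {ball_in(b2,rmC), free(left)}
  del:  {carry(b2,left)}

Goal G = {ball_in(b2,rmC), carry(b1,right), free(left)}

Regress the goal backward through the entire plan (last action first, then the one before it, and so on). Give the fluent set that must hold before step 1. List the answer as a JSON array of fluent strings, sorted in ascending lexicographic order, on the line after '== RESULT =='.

Regress step by step:
  through step 2 (drop(b2,rmC,left)): drop {ball_in(b2,rmC), free(left)}, keep {carry(b1,right)}, require {carry(b2,left), robot_in(rmC)}
    → {carry(b1,right), carry(b2,left), robot_in(rmC)}
  through step 1 (pick(b2,rmC,left)): drop {carry(b2,left)}, keep {carry(b1,right), robot_in(rmC)}, require {ball_in(b2,rmC), free(left), robot_in(rmC)}
    → {ball_in(b2,rmC), carry(b1,right), free(left), robot_in(rmC)}

== RESULT ==
["ball_in(b2,rmC)", "carry(b1,right)", "free(left)", "robot_in(rmC)"]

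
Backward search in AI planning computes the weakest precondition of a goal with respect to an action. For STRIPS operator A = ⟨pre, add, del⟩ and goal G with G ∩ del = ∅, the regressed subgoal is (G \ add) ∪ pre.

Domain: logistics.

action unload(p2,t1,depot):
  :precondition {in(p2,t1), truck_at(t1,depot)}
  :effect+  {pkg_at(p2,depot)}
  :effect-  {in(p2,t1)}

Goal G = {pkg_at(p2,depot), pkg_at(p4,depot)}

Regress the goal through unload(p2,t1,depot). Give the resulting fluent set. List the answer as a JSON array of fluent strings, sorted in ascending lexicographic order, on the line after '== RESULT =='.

Compute (G \ add) ∪ pre:
  G ∩ del = {}  (empty — regression defined)
  G \ add = {pkg_at(p2,depot), pkg_at(p4,depot)} \ {pkg_at(p2,depot)} = {pkg_at(p4,depot)}
  ∪ pre   = {pkg_at(p4,depot)} ∪ {in(p2,t1), truck_at(t1,depot)}
          = {in(p2,t1), pkg_at(p4,depot), truck_at(t1,depot)}

== RESULT ==
["in(p2,t1)", "pkg_at(p4,depot)", "truck_at(t1,depot)"]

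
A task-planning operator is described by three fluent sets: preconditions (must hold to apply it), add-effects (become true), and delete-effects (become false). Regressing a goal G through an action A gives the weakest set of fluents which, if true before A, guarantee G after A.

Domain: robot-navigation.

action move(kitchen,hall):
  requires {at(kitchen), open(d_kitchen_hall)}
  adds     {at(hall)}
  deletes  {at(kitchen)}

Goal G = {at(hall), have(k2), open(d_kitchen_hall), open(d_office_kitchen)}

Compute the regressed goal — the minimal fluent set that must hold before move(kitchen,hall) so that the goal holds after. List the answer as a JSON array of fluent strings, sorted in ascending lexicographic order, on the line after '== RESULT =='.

Regress:
  G ∩ del = {}  (empty — regression defined)
  G \ add = {at(hall), have(k2), open(d_kitchen_hall), open(d_office_kitchen)} \ {at(hall)} = {have(k2), open(d_kitchen_hall), open(d_office_kitchen)}
  ∪ pre   = {have(k2), open(d_kitchen_hall), open(d_office_kitchen)} ∪ {at(kitchen), open(d_kitchen_hall)}
          = {at(kitchen), have(k2), open(d_kitchen_hall), open(d_office_kitchen)}

== RESULT ==
["at(kitchen)", "have(k2)", "open(d_kitchen_hall)", "open(d_office_kitchen)"]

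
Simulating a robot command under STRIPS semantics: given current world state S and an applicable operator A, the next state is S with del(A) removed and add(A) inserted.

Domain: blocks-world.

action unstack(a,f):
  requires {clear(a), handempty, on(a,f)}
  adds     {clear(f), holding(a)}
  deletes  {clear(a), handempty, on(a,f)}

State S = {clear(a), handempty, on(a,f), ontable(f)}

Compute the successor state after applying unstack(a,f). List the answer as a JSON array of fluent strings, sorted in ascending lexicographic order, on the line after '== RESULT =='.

Compute (S \ del) ∪ add:
  pre ⊆ S: {clear(a), handempty, on(a,f)} ⊆ S  — applicable
  S \ del = {ontable(f)}
  ∪ add   = {clear(f), holding(a), ontable(f)}

== RESULT ==
["clear(f)", "holding(a)", "ontable(f)"]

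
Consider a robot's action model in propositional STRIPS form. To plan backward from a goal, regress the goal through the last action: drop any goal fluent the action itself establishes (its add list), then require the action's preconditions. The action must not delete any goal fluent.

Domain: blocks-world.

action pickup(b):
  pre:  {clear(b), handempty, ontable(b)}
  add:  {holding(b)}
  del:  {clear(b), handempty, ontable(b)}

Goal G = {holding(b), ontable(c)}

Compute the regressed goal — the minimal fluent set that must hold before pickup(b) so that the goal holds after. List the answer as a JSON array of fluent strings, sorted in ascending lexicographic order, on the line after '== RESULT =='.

Regress:
  G ∩ del = {}  (empty — regression defined)
  G \ add = {holding(b), ontable(c)} \ {holding(b)} = {ontable(c)}
  ∪ pre   = {ontable(c)} ∪ {clear(b), handempty, ontable(b)}
          = {clear(b), handempty, ontable(b), ontable(c)}

== RESULT ==
["clear(b)", "handempty", "ontable(b)", "ontable(c)"]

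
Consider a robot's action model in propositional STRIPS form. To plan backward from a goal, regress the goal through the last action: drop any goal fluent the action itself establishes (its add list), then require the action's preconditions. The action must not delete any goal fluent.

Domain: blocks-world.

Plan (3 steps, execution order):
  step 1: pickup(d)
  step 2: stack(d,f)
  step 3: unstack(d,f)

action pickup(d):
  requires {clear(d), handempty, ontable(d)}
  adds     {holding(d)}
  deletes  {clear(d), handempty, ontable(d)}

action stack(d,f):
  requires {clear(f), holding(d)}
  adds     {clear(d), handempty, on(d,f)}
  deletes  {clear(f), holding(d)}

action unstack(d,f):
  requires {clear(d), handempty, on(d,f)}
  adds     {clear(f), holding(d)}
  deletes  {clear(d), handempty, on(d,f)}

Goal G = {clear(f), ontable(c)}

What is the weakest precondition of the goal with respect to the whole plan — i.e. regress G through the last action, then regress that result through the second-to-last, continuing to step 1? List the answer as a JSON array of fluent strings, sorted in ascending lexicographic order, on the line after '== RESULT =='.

Work backward from the goal:
  through step 3 (unstack(d,f)): drop {clear(f)}, keep {ontable(c)}, require {clear(d), handempty, on(d,f)}
    → {clear(d), handempty, on(d,f), ontable(c)}
  through step 2 (stack(d,f)): drop {clear(d), handempty, on(d,f)}, keep {ontable(c)}, require {clear(f), holding(d)}
    → {clear(f), holding(d), ontable(c)}
  through step 1 (pickup(d)): drop {holding(d)}, keep {clear(f), ontable(c)}, require {clear(d), handempty, ontable(d)}
    → {clear(d), clear(f), handempty, ontable(c), ontable(d)}

== RESULT ==
["clear(d)", "clear(f)", "handempty", "ontable(c)", "ontable(d)"]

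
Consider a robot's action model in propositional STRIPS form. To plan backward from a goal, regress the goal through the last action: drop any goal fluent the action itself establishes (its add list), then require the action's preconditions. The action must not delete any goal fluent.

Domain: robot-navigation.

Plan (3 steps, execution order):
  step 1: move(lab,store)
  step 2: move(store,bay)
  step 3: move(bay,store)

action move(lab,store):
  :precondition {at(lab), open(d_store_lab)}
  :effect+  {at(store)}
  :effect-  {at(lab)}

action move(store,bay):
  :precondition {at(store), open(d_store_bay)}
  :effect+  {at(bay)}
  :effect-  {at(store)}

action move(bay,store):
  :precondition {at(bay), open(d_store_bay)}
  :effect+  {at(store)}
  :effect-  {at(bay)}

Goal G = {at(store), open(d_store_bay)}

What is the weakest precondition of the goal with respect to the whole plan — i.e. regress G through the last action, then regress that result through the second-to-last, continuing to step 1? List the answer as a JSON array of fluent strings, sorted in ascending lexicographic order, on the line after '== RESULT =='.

Regress step by step:
  through step 3 (move(bay,store)): drop {at(store)}, keep {open(d_store_bay)}, require {at(bay), open(d_store_bay)}
    → {at(bay), open(d_store_bay)}
  through step 2 (move(store,bay)): drop {at(bay)}, keep {open(d_store_bay)}, require {at(store), open(d_store_bay)}
    → {at(store), open(d_store_bay)}
  through step 1 (move(lab,store)): drop {at(store)}, keep {open(d_store_bay)}, require {at(lab), open(d_store_lab)}
    → {at(lab), open(d_store_bay), open(d_store_lab)}

== RESULT ==
["at(lab)", "open(d_store_bay)", "open(d_store_lab)"]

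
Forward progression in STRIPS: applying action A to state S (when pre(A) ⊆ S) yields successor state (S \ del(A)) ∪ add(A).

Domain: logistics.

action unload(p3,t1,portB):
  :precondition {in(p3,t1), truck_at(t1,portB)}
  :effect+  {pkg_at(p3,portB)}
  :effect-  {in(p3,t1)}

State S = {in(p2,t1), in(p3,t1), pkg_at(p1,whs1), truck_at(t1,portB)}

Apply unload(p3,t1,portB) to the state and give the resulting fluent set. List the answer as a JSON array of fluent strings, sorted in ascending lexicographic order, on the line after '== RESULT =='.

Progress:
  pre ⊆ S: {in(p3,t1), truck_at(t1,portB)} ⊆ S  — applicable
  S \ del = {in(p2,t1), pkg_at(p1,whs1), truck_at(t1,portB)}
  ∪ add   = {in(p2,t1), pkg_at(p1,whs1), pkg_at(p3,portB), truck_at(t1,portB)}

== RESULT ==
["in(p2,t1)", "pkg_at(p1,whs1)", "pkg_at(p3,portB)", "truck_at(t1,portB)"]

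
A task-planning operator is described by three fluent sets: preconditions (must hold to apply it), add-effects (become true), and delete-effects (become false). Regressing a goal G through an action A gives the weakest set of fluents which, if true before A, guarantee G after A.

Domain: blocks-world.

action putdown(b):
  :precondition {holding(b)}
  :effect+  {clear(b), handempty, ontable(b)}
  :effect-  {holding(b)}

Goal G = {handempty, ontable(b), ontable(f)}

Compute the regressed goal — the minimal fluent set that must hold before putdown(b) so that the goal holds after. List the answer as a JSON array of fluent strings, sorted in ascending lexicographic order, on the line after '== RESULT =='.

Compute (G \ add) ∪ pre:
  G ∩ del = {}  (empty — regression defined)
  G \ add = {handempty, ontable(b), ontable(f)} \ {clear(b), handempty, ontable(b)} = {ontable(f)}
  ∪ pre   = {ontable(f)} ∪ {holding(b)}
          = {holding(b), ontable(f)}

== RESULT ==
["holding(b)", "ontable(f)"]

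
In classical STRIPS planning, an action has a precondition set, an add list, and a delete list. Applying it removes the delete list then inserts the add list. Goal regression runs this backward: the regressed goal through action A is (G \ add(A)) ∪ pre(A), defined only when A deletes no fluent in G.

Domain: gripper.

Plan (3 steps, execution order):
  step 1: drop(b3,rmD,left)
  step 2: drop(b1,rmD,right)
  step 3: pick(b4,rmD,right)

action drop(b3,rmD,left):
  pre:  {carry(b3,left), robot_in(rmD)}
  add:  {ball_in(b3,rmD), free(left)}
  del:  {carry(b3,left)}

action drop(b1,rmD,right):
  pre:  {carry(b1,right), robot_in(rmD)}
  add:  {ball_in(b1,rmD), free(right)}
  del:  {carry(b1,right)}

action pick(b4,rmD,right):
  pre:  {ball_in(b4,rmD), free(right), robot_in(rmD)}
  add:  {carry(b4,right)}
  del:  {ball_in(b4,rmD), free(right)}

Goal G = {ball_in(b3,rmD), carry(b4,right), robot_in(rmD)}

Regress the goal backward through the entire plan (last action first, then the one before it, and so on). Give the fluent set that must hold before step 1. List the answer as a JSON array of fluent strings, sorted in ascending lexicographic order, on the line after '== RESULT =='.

Regress step by step:
  through step 3 (pick(b4,rmD,right)): drop {carry(b4,right)}, keep {ball_in(b3,rmD), robot_in(rmD)}, require {ball_in(b4,rmD), free(right), robot_in(rmD)}
    → {ball_in(b3,rmD), ball_in(b4,rmD), free(right), robot_in(rmD)}
  through step 2 (drop(b1,rmD,right)): drop {free(right)}, keep {ball_in(b3,rmD), ball_in(b4,rmD), robot_in(rmD)}, require {carry(b1,right), robot_in(rmD)}
    → {ball_in(b3,rmD), ball_in(b4,rmD), carry(b1,right), robot_in(rmD)}
  through step 1 (drop(b3,rmD,left)): drop {ball_in(b3,rmD)}, keep {ball_in(b4,rmD), carry(b1,right), robot_in(rmD)}, require {carry(b3,left), robot_in(rmD)}
    → {ball_in(b4,rmD), carry(b1,right), carry(b3,left), robot_in(rmD)}

== RESULT ==
["ball_in(b4,rmD)", "carry(b1,right)", "carry(b3,left)", "robot_in(rmD)"]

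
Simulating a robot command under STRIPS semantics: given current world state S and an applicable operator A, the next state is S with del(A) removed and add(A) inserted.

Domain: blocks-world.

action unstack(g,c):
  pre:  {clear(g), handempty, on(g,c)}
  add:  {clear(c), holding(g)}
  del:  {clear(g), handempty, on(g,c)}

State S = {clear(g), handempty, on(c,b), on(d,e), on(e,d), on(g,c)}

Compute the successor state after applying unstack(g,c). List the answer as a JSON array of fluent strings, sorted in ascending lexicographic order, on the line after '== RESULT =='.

Compute (S \ del) ∪ add:
  pre ⊆ S: {clear(g), handempty, on(g,c)} ⊆ S  — applicable
  S \ del = {on(c,b), on(d,e), on(e,d)}
  ∪ add   = {clear(c), holding(g), on(c,b), on(d,e), on(e,d)}

== RESULT ==
["clear(c)", "holding(g)", "on(c,b)", "on(d,e)", "on(e,d)"]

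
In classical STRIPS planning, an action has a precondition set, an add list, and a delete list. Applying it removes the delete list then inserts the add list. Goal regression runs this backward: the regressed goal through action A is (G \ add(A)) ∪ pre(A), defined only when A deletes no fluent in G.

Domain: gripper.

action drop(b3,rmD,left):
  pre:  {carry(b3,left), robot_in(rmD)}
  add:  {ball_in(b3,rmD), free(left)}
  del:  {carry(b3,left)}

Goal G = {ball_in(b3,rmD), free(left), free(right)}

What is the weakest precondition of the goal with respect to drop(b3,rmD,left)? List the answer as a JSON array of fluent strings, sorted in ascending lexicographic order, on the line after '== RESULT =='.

Regress:
  G ∩ del = {}  (empty — regression defined)
  G \ add = {ball_in(b3,rmD), free(left), free(right)} \ {ball_in(b3,rmD), free(left)} = {free(right)}
  ∪ pre   = {free(right)} ∪ {carry(b3,left), robot_in(rmD)}
          = {carry(b3,left), free(right), robot_in(rmD)}

== RESULT ==
["carry(b3,left)", "free(right)", "robot_in(rmD)"]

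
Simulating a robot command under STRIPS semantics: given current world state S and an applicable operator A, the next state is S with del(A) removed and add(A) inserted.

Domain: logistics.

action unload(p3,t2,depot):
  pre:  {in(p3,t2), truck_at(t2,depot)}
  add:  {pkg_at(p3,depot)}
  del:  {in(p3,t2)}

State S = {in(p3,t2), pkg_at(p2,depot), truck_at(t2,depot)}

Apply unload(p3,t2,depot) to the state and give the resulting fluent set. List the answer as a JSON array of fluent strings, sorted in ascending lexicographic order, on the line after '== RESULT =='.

Progress:
  pre ⊆ S: {in(p3,t2), truck_at(t2,depot)} ⊆ S  — applicable
  S \ del = {pkg_at(p2,depot), truck_at(t2,depot)}
  ∪ add   = {pkg_at(p2,depot), pkg_at(p3,depot), truck_at(t2,depot)}

== RESULT ==
["pkg_at(p2,depot)", "pkg_at(p3,depot)", "truck_at(t2,depot)"]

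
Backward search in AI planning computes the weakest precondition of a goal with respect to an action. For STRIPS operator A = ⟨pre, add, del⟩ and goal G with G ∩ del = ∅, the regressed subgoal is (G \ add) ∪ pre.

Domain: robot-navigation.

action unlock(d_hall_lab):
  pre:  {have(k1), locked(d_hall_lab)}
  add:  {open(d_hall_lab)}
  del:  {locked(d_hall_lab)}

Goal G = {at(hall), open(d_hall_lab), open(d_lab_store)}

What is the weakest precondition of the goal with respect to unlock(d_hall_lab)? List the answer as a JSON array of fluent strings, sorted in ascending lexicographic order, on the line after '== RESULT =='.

Regress:
  G ∩ del = {}  (empty — regression defined)
  G \ add = {at(hall), open(d_hall_lab), open(d_lab_store)} \ {open(d_hall_lab)} = {at(hall), open(d_lab_store)}
  ∪ pre   = {at(hall), open(d_lab_store)} ∪ {have(k1), locked(d_hall_lab)}
          = {at(hall), have(k1), locked(d_hall_lab), open(d_lab_store)}

== RESULT ==
["at(hall)", "have(k1)", "locked(d_hall_lab)", "open(d_lab_store)"]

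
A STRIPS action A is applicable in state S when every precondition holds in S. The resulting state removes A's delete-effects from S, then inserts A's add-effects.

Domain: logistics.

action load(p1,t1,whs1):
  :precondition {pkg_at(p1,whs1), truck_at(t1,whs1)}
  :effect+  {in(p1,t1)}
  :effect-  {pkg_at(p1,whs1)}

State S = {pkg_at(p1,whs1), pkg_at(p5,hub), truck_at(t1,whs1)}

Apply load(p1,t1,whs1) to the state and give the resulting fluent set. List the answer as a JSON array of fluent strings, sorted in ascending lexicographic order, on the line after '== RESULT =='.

Compute (S \ del) ∪ add:
  pre ⊆ S: {pkg_at(p1,whs1), truck_at(t1,whs1)} ⊆ S  — applicable
  S \ del = {pkg_at(p5,hub), truck_at(t1,whs1)}
  ∪ add   = {in(p1,t1), pkg_at(p5,hub), truck_at(t1,whs1)}

== RESULT ==
["in(p1,t1)", "pkg_at(p5,hub)", "truck_at(t1,whs1)"]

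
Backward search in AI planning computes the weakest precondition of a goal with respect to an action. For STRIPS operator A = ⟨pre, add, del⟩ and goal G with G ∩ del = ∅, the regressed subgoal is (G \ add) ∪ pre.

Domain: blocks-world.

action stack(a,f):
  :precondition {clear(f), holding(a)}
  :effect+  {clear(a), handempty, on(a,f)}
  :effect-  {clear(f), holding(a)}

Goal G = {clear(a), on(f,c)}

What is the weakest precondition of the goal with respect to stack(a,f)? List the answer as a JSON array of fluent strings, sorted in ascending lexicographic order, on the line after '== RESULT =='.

Compute (G \ add) ∪ pre:
  G ∩ del = {}  (empty — regression defined)
  G \ add = {clear(a), on(f,c)} \ {clear(a), handempty, on(a,f)} = {on(f,c)}
  ∪ pre   = {on(f,c)} ∪ {clear(f), holding(a)}
          = {clear(f), holding(a), on(f,c)}

== RESULT ==
["clear(f)", "holding(a)", "on(f,c)"]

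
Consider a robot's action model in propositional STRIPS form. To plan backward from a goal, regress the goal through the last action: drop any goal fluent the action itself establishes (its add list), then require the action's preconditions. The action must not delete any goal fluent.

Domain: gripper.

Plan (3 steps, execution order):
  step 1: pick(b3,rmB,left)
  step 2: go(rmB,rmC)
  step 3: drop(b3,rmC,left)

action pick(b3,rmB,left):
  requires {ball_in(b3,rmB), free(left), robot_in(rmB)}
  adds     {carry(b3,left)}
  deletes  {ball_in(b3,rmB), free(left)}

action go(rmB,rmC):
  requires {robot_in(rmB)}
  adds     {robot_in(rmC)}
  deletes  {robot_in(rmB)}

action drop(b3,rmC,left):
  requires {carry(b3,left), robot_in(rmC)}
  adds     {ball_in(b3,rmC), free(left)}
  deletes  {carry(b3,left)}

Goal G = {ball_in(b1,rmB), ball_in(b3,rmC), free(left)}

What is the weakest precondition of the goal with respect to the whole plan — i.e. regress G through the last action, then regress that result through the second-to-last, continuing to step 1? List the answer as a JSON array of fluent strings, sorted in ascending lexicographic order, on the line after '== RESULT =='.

Work backward from the goal:
  through step 3 (drop(b3,rmC,left)): drop {ball_in(b3,rmC), free(left)}, keep {ball_in(b1,rmB)}, require {carry(b3,left), robot_in(rmC)}
    → {ball_in(b1,rmB), carry(b3,left), robot_in(rmC)}
  through step 2 (go(rmB,rmC)): drop {robot_in(rmC)}, keep {ball_in(b1,rmB), carry(b3,left)}, require {robot_in(rmB)}
    → {ball_in(b1,rmB), carry(b3,left), robot_in(rmB)}
  through step 1 (pick(b3,rmB,left)): drop {carry(b3,left)}, keep {ball_in(b1,rmB), robot_in(rmB)}, require {ball_in(b3,rmB), free(left), robot_in(rmB)}
    → {ball_in(b1,rmB), ball_in(b3,rmB), free(left), robot_in(rmB)}

== RESULT ==
["ball_in(b1,rmB)", "ball_in(b3,rmB)", "free(left)", "robot_in(rmB)"]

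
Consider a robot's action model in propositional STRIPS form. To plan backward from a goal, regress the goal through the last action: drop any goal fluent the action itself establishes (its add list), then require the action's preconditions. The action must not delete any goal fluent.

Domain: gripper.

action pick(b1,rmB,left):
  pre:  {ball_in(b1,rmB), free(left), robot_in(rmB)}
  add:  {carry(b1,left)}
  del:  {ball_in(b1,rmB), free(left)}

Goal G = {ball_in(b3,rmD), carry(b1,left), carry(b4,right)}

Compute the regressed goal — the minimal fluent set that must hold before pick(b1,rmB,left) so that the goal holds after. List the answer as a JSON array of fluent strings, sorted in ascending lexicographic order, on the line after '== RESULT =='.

Compute (G \ add) ∪ pre:
  G ∩ del = {}  (empty — regression defined)
  G \ add = {ball_in(b3,rmD), carry(b1,left), carry(b4,right)} \ {carry(b1,left)} = {ball_in(b3,rmD), carry(b4,right)}
  ∪ pre   = {ball_in(b3,rmD), carry(b4,right)} ∪ {ball_in(b1,rmB), free(left), robot_in(rmB)}
          = {ball_in(b1,rmB), ball_in(b3,rmD), carry(b4,right), free(left), robot_in(rmB)}

== RESULT ==
["ball_in(b1,rmB)", "ball_in(b3,rmD)", "carry(b4,right)", "free(left)", "robot_in(rmB)"]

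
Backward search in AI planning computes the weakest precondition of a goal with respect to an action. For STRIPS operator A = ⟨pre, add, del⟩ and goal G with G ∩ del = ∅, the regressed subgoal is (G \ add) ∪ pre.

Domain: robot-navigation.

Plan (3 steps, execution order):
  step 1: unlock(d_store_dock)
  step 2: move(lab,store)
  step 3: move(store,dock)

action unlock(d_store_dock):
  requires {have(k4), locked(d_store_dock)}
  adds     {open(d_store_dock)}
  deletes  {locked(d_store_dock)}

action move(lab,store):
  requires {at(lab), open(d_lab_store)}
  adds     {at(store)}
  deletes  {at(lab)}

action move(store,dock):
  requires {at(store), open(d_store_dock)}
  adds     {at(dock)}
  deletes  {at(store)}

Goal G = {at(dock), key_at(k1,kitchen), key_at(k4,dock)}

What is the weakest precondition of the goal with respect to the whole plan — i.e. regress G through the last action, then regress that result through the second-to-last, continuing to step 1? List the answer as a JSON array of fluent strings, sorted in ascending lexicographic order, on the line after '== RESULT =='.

Regress step by step:
  through step 3 (move(store,dock)): drop {at(dock)}, keep {key_at(k1,kitchen), key_at(k4,dock)}, require {at(store), open(d_store_dock)}
    → {at(store), key_at(k1,kitchen), key_at(k4,dock), open(d_store_dock)}
  through step 2 (move(lab,store)): drop {at(store)}, keep {key_at(k1,kitchen), key_at(k4,dock), open(d_store_dock)}, require {at(lab), open(d_lab_store)}
    → {at(lab), key_at(k1,kitchen), key_at(k4,dock), open(d_lab_store), open(d_store_dock)}
  through step 1 (unlock(d_store_dock)): drop {open(d_store_dock)}, keep {at(lab), key_at(k1,kitchen), key_at(k4,dock), open(d_lab_store)}, require {have(k4), locked(d_store_dock)}
    → {at(lab), have(k4), key_at(k1,kitchen), key_at(k4,dock), locked(d_store_dock), open(d_lab_store)}

== RESULT ==
["at(lab)", "have(k4)", "key_at(k1,kitchen)", "key_at(k4,dock)", "locked(d_store_dock)", "open(d_lab_store)"]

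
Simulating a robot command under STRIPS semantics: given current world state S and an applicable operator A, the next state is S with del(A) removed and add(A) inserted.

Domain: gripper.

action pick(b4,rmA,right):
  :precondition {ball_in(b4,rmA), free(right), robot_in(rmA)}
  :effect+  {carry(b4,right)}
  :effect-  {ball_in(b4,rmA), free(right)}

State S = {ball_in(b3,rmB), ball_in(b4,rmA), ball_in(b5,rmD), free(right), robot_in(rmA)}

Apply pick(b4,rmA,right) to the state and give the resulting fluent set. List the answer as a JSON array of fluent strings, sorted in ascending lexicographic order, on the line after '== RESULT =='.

Compute (S \ del) ∪ add:
  pre ⊆ S: {ball_in(b4,rmA), free(right), robot_in(rmA)} ⊆ S  — applicable
  S \ del = {ball_in(b3,rmB), ball_in(b5,rmD), robot_in(rmA)}
  ∪ add   = {ball_in(b3,rmB), ball_in(b5,rmD), carry(b4,right), robot_in(rmA)}

== RESULT ==
["ball_in(b3,rmB)", "ball_in(b5,rmD)", "carry(b4,right)", "robot_in(rmA)"]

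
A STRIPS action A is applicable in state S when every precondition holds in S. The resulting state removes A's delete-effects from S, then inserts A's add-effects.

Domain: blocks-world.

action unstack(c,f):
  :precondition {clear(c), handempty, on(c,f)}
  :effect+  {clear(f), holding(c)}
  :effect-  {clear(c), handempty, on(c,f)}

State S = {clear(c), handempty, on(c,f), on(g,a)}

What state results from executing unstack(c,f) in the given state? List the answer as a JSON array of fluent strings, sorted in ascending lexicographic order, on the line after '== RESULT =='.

Compute (S \ del) ∪ add:
  pre ⊆ S: {clear(c), handempty, on(c,f)} ⊆ S  — applicable
  S \ del = {on(g,a)}
  ∪ add   = {clear(f), holding(c), on(g,a)}

== RESULT ==
["clear(f)", "holding(c)", "on(g,a)"]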